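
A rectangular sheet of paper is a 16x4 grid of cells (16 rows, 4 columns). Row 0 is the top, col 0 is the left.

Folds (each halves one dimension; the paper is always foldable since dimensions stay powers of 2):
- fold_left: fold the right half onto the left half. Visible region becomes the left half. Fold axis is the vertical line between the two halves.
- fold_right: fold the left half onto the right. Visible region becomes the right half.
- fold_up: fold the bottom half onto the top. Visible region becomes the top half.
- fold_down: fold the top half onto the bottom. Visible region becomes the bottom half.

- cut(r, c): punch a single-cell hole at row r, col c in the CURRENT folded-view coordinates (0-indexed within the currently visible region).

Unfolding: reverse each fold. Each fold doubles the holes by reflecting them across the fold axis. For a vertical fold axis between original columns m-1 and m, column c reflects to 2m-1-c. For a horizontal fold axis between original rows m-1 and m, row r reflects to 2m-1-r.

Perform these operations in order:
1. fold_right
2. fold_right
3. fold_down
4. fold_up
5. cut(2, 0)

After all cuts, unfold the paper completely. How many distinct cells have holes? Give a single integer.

Answer: 16

Derivation:
Op 1 fold_right: fold axis v@2; visible region now rows[0,16) x cols[2,4) = 16x2
Op 2 fold_right: fold axis v@3; visible region now rows[0,16) x cols[3,4) = 16x1
Op 3 fold_down: fold axis h@8; visible region now rows[8,16) x cols[3,4) = 8x1
Op 4 fold_up: fold axis h@12; visible region now rows[8,12) x cols[3,4) = 4x1
Op 5 cut(2, 0): punch at orig (10,3); cuts so far [(10, 3)]; region rows[8,12) x cols[3,4) = 4x1
Unfold 1 (reflect across h@12): 2 holes -> [(10, 3), (13, 3)]
Unfold 2 (reflect across h@8): 4 holes -> [(2, 3), (5, 3), (10, 3), (13, 3)]
Unfold 3 (reflect across v@3): 8 holes -> [(2, 2), (2, 3), (5, 2), (5, 3), (10, 2), (10, 3), (13, 2), (13, 3)]
Unfold 4 (reflect across v@2): 16 holes -> [(2, 0), (2, 1), (2, 2), (2, 3), (5, 0), (5, 1), (5, 2), (5, 3), (10, 0), (10, 1), (10, 2), (10, 3), (13, 0), (13, 1), (13, 2), (13, 3)]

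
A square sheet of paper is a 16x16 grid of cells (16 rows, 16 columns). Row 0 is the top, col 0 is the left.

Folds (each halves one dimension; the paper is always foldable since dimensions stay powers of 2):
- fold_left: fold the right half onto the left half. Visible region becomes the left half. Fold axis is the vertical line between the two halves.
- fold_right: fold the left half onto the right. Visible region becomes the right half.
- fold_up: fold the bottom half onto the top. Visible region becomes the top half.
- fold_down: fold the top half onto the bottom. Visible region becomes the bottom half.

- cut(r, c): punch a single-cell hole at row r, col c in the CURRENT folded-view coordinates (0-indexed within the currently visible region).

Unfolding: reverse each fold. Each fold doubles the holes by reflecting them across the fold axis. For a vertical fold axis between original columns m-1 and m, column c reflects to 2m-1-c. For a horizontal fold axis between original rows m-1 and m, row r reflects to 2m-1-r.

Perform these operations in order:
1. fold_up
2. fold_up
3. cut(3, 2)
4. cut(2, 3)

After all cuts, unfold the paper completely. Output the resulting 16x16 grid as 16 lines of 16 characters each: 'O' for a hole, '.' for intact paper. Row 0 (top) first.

Answer: ................
................
...O............
..O.............
..O.............
...O............
................
................
................
................
...O............
..O.............
..O.............
...O............
................
................

Derivation:
Op 1 fold_up: fold axis h@8; visible region now rows[0,8) x cols[0,16) = 8x16
Op 2 fold_up: fold axis h@4; visible region now rows[0,4) x cols[0,16) = 4x16
Op 3 cut(3, 2): punch at orig (3,2); cuts so far [(3, 2)]; region rows[0,4) x cols[0,16) = 4x16
Op 4 cut(2, 3): punch at orig (2,3); cuts so far [(2, 3), (3, 2)]; region rows[0,4) x cols[0,16) = 4x16
Unfold 1 (reflect across h@4): 4 holes -> [(2, 3), (3, 2), (4, 2), (5, 3)]
Unfold 2 (reflect across h@8): 8 holes -> [(2, 3), (3, 2), (4, 2), (5, 3), (10, 3), (11, 2), (12, 2), (13, 3)]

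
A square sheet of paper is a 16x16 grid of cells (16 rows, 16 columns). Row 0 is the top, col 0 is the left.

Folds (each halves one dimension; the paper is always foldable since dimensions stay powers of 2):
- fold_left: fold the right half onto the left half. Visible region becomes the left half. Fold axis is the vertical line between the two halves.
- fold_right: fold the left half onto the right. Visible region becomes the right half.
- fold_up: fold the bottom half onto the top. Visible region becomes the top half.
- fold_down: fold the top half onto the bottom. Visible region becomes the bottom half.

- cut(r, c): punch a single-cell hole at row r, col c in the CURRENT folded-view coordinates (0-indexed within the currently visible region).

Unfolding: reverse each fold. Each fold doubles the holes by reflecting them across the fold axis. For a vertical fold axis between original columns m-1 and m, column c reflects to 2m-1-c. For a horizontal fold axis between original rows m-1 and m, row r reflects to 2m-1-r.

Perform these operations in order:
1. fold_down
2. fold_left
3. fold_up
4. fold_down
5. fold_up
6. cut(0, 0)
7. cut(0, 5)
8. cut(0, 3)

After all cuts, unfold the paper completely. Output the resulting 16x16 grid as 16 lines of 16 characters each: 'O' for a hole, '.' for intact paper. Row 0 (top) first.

Answer: O..O.O....O.O..O
O..O.O....O.O..O
O..O.O....O.O..O
O..O.O....O.O..O
O..O.O....O.O..O
O..O.O....O.O..O
O..O.O....O.O..O
O..O.O....O.O..O
O..O.O....O.O..O
O..O.O....O.O..O
O..O.O....O.O..O
O..O.O....O.O..O
O..O.O....O.O..O
O..O.O....O.O..O
O..O.O....O.O..O
O..O.O....O.O..O

Derivation:
Op 1 fold_down: fold axis h@8; visible region now rows[8,16) x cols[0,16) = 8x16
Op 2 fold_left: fold axis v@8; visible region now rows[8,16) x cols[0,8) = 8x8
Op 3 fold_up: fold axis h@12; visible region now rows[8,12) x cols[0,8) = 4x8
Op 4 fold_down: fold axis h@10; visible region now rows[10,12) x cols[0,8) = 2x8
Op 5 fold_up: fold axis h@11; visible region now rows[10,11) x cols[0,8) = 1x8
Op 6 cut(0, 0): punch at orig (10,0); cuts so far [(10, 0)]; region rows[10,11) x cols[0,8) = 1x8
Op 7 cut(0, 5): punch at orig (10,5); cuts so far [(10, 0), (10, 5)]; region rows[10,11) x cols[0,8) = 1x8
Op 8 cut(0, 3): punch at orig (10,3); cuts so far [(10, 0), (10, 3), (10, 5)]; region rows[10,11) x cols[0,8) = 1x8
Unfold 1 (reflect across h@11): 6 holes -> [(10, 0), (10, 3), (10, 5), (11, 0), (11, 3), (11, 5)]
Unfold 2 (reflect across h@10): 12 holes -> [(8, 0), (8, 3), (8, 5), (9, 0), (9, 3), (9, 5), (10, 0), (10, 3), (10, 5), (11, 0), (11, 3), (11, 5)]
Unfold 3 (reflect across h@12): 24 holes -> [(8, 0), (8, 3), (8, 5), (9, 0), (9, 3), (9, 5), (10, 0), (10, 3), (10, 5), (11, 0), (11, 3), (11, 5), (12, 0), (12, 3), (12, 5), (13, 0), (13, 3), (13, 5), (14, 0), (14, 3), (14, 5), (15, 0), (15, 3), (15, 5)]
Unfold 4 (reflect across v@8): 48 holes -> [(8, 0), (8, 3), (8, 5), (8, 10), (8, 12), (8, 15), (9, 0), (9, 3), (9, 5), (9, 10), (9, 12), (9, 15), (10, 0), (10, 3), (10, 5), (10, 10), (10, 12), (10, 15), (11, 0), (11, 3), (11, 5), (11, 10), (11, 12), (11, 15), (12, 0), (12, 3), (12, 5), (12, 10), (12, 12), (12, 15), (13, 0), (13, 3), (13, 5), (13, 10), (13, 12), (13, 15), (14, 0), (14, 3), (14, 5), (14, 10), (14, 12), (14, 15), (15, 0), (15, 3), (15, 5), (15, 10), (15, 12), (15, 15)]
Unfold 5 (reflect across h@8): 96 holes -> [(0, 0), (0, 3), (0, 5), (0, 10), (0, 12), (0, 15), (1, 0), (1, 3), (1, 5), (1, 10), (1, 12), (1, 15), (2, 0), (2, 3), (2, 5), (2, 10), (2, 12), (2, 15), (3, 0), (3, 3), (3, 5), (3, 10), (3, 12), (3, 15), (4, 0), (4, 3), (4, 5), (4, 10), (4, 12), (4, 15), (5, 0), (5, 3), (5, 5), (5, 10), (5, 12), (5, 15), (6, 0), (6, 3), (6, 5), (6, 10), (6, 12), (6, 15), (7, 0), (7, 3), (7, 5), (7, 10), (7, 12), (7, 15), (8, 0), (8, 3), (8, 5), (8, 10), (8, 12), (8, 15), (9, 0), (9, 3), (9, 5), (9, 10), (9, 12), (9, 15), (10, 0), (10, 3), (10, 5), (10, 10), (10, 12), (10, 15), (11, 0), (11, 3), (11, 5), (11, 10), (11, 12), (11, 15), (12, 0), (12, 3), (12, 5), (12, 10), (12, 12), (12, 15), (13, 0), (13, 3), (13, 5), (13, 10), (13, 12), (13, 15), (14, 0), (14, 3), (14, 5), (14, 10), (14, 12), (14, 15), (15, 0), (15, 3), (15, 5), (15, 10), (15, 12), (15, 15)]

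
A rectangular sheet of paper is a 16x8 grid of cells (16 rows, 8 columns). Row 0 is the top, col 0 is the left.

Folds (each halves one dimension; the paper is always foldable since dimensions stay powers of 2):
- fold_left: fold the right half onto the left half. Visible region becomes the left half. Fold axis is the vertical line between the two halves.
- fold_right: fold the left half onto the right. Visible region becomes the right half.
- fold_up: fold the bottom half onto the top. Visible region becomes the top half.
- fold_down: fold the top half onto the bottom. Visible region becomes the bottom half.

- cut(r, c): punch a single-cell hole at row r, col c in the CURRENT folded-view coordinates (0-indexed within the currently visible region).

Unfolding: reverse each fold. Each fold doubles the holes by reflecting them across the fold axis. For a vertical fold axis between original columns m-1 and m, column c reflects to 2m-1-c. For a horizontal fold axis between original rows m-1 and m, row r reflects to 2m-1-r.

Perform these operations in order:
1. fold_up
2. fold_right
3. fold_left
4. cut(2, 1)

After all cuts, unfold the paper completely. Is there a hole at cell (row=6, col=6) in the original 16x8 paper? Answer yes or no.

Answer: no

Derivation:
Op 1 fold_up: fold axis h@8; visible region now rows[0,8) x cols[0,8) = 8x8
Op 2 fold_right: fold axis v@4; visible region now rows[0,8) x cols[4,8) = 8x4
Op 3 fold_left: fold axis v@6; visible region now rows[0,8) x cols[4,6) = 8x2
Op 4 cut(2, 1): punch at orig (2,5); cuts so far [(2, 5)]; region rows[0,8) x cols[4,6) = 8x2
Unfold 1 (reflect across v@6): 2 holes -> [(2, 5), (2, 6)]
Unfold 2 (reflect across v@4): 4 holes -> [(2, 1), (2, 2), (2, 5), (2, 6)]
Unfold 3 (reflect across h@8): 8 holes -> [(2, 1), (2, 2), (2, 5), (2, 6), (13, 1), (13, 2), (13, 5), (13, 6)]
Holes: [(2, 1), (2, 2), (2, 5), (2, 6), (13, 1), (13, 2), (13, 5), (13, 6)]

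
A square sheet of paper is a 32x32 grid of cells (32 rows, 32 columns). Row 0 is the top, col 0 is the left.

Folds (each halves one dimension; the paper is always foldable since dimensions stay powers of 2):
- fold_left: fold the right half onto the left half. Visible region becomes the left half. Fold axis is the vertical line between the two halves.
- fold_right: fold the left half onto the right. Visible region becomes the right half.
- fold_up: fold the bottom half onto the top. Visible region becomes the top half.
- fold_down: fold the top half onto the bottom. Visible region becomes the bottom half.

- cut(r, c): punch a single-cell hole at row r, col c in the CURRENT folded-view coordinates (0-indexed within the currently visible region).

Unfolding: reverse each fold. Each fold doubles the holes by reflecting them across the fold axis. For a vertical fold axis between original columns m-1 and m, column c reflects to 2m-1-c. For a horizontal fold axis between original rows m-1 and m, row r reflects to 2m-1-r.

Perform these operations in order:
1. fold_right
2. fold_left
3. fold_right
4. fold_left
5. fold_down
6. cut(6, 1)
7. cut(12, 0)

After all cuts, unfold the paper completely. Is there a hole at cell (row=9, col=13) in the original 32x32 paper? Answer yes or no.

Op 1 fold_right: fold axis v@16; visible region now rows[0,32) x cols[16,32) = 32x16
Op 2 fold_left: fold axis v@24; visible region now rows[0,32) x cols[16,24) = 32x8
Op 3 fold_right: fold axis v@20; visible region now rows[0,32) x cols[20,24) = 32x4
Op 4 fold_left: fold axis v@22; visible region now rows[0,32) x cols[20,22) = 32x2
Op 5 fold_down: fold axis h@16; visible region now rows[16,32) x cols[20,22) = 16x2
Op 6 cut(6, 1): punch at orig (22,21); cuts so far [(22, 21)]; region rows[16,32) x cols[20,22) = 16x2
Op 7 cut(12, 0): punch at orig (28,20); cuts so far [(22, 21), (28, 20)]; region rows[16,32) x cols[20,22) = 16x2
Unfold 1 (reflect across h@16): 4 holes -> [(3, 20), (9, 21), (22, 21), (28, 20)]
Unfold 2 (reflect across v@22): 8 holes -> [(3, 20), (3, 23), (9, 21), (9, 22), (22, 21), (22, 22), (28, 20), (28, 23)]
Unfold 3 (reflect across v@20): 16 holes -> [(3, 16), (3, 19), (3, 20), (3, 23), (9, 17), (9, 18), (9, 21), (9, 22), (22, 17), (22, 18), (22, 21), (22, 22), (28, 16), (28, 19), (28, 20), (28, 23)]
Unfold 4 (reflect across v@24): 32 holes -> [(3, 16), (3, 19), (3, 20), (3, 23), (3, 24), (3, 27), (3, 28), (3, 31), (9, 17), (9, 18), (9, 21), (9, 22), (9, 25), (9, 26), (9, 29), (9, 30), (22, 17), (22, 18), (22, 21), (22, 22), (22, 25), (22, 26), (22, 29), (22, 30), (28, 16), (28, 19), (28, 20), (28, 23), (28, 24), (28, 27), (28, 28), (28, 31)]
Unfold 5 (reflect across v@16): 64 holes -> [(3, 0), (3, 3), (3, 4), (3, 7), (3, 8), (3, 11), (3, 12), (3, 15), (3, 16), (3, 19), (3, 20), (3, 23), (3, 24), (3, 27), (3, 28), (3, 31), (9, 1), (9, 2), (9, 5), (9, 6), (9, 9), (9, 10), (9, 13), (9, 14), (9, 17), (9, 18), (9, 21), (9, 22), (9, 25), (9, 26), (9, 29), (9, 30), (22, 1), (22, 2), (22, 5), (22, 6), (22, 9), (22, 10), (22, 13), (22, 14), (22, 17), (22, 18), (22, 21), (22, 22), (22, 25), (22, 26), (22, 29), (22, 30), (28, 0), (28, 3), (28, 4), (28, 7), (28, 8), (28, 11), (28, 12), (28, 15), (28, 16), (28, 19), (28, 20), (28, 23), (28, 24), (28, 27), (28, 28), (28, 31)]
Holes: [(3, 0), (3, 3), (3, 4), (3, 7), (3, 8), (3, 11), (3, 12), (3, 15), (3, 16), (3, 19), (3, 20), (3, 23), (3, 24), (3, 27), (3, 28), (3, 31), (9, 1), (9, 2), (9, 5), (9, 6), (9, 9), (9, 10), (9, 13), (9, 14), (9, 17), (9, 18), (9, 21), (9, 22), (9, 25), (9, 26), (9, 29), (9, 30), (22, 1), (22, 2), (22, 5), (22, 6), (22, 9), (22, 10), (22, 13), (22, 14), (22, 17), (22, 18), (22, 21), (22, 22), (22, 25), (22, 26), (22, 29), (22, 30), (28, 0), (28, 3), (28, 4), (28, 7), (28, 8), (28, 11), (28, 12), (28, 15), (28, 16), (28, 19), (28, 20), (28, 23), (28, 24), (28, 27), (28, 28), (28, 31)]

Answer: yes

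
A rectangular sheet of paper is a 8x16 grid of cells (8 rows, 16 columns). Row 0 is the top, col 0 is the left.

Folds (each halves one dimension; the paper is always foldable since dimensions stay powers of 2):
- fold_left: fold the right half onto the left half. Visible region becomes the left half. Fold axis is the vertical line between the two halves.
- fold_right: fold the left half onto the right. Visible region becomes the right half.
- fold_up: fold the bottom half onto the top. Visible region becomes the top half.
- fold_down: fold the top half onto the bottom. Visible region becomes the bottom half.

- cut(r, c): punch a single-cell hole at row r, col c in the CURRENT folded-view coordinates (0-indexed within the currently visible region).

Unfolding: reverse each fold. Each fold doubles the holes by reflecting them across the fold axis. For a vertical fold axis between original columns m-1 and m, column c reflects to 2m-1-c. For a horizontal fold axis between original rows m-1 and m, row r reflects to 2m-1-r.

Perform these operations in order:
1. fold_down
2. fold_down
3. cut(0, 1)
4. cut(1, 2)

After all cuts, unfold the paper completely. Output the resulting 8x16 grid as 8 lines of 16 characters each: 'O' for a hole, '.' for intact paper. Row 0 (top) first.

Answer: ..O.............
.O..............
.O..............
..O.............
..O.............
.O..............
.O..............
..O.............

Derivation:
Op 1 fold_down: fold axis h@4; visible region now rows[4,8) x cols[0,16) = 4x16
Op 2 fold_down: fold axis h@6; visible region now rows[6,8) x cols[0,16) = 2x16
Op 3 cut(0, 1): punch at orig (6,1); cuts so far [(6, 1)]; region rows[6,8) x cols[0,16) = 2x16
Op 4 cut(1, 2): punch at orig (7,2); cuts so far [(6, 1), (7, 2)]; region rows[6,8) x cols[0,16) = 2x16
Unfold 1 (reflect across h@6): 4 holes -> [(4, 2), (5, 1), (6, 1), (7, 2)]
Unfold 2 (reflect across h@4): 8 holes -> [(0, 2), (1, 1), (2, 1), (3, 2), (4, 2), (5, 1), (6, 1), (7, 2)]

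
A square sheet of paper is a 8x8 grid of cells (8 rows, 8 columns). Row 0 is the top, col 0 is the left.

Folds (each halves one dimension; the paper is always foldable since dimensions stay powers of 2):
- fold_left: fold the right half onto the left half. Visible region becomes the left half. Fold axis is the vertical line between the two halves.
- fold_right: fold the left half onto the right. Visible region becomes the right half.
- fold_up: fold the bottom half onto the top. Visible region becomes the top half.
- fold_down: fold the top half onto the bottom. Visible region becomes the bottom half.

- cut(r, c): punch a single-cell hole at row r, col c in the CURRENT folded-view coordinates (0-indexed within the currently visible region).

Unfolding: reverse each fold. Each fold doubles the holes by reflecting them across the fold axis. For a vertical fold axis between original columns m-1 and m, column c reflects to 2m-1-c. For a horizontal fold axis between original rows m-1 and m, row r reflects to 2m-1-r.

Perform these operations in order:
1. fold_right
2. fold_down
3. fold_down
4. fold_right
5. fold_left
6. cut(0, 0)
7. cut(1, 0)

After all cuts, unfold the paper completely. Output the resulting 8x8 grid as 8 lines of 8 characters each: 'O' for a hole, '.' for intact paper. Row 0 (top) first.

Answer: OOOOOOOO
OOOOOOOO
OOOOOOOO
OOOOOOOO
OOOOOOOO
OOOOOOOO
OOOOOOOO
OOOOOOOO

Derivation:
Op 1 fold_right: fold axis v@4; visible region now rows[0,8) x cols[4,8) = 8x4
Op 2 fold_down: fold axis h@4; visible region now rows[4,8) x cols[4,8) = 4x4
Op 3 fold_down: fold axis h@6; visible region now rows[6,8) x cols[4,8) = 2x4
Op 4 fold_right: fold axis v@6; visible region now rows[6,8) x cols[6,8) = 2x2
Op 5 fold_left: fold axis v@7; visible region now rows[6,8) x cols[6,7) = 2x1
Op 6 cut(0, 0): punch at orig (6,6); cuts so far [(6, 6)]; region rows[6,8) x cols[6,7) = 2x1
Op 7 cut(1, 0): punch at orig (7,6); cuts so far [(6, 6), (7, 6)]; region rows[6,8) x cols[6,7) = 2x1
Unfold 1 (reflect across v@7): 4 holes -> [(6, 6), (6, 7), (7, 6), (7, 7)]
Unfold 2 (reflect across v@6): 8 holes -> [(6, 4), (6, 5), (6, 6), (6, 7), (7, 4), (7, 5), (7, 6), (7, 7)]
Unfold 3 (reflect across h@6): 16 holes -> [(4, 4), (4, 5), (4, 6), (4, 7), (5, 4), (5, 5), (5, 6), (5, 7), (6, 4), (6, 5), (6, 6), (6, 7), (7, 4), (7, 5), (7, 6), (7, 7)]
Unfold 4 (reflect across h@4): 32 holes -> [(0, 4), (0, 5), (0, 6), (0, 7), (1, 4), (1, 5), (1, 6), (1, 7), (2, 4), (2, 5), (2, 6), (2, 7), (3, 4), (3, 5), (3, 6), (3, 7), (4, 4), (4, 5), (4, 6), (4, 7), (5, 4), (5, 5), (5, 6), (5, 7), (6, 4), (6, 5), (6, 6), (6, 7), (7, 4), (7, 5), (7, 6), (7, 7)]
Unfold 5 (reflect across v@4): 64 holes -> [(0, 0), (0, 1), (0, 2), (0, 3), (0, 4), (0, 5), (0, 6), (0, 7), (1, 0), (1, 1), (1, 2), (1, 3), (1, 4), (1, 5), (1, 6), (1, 7), (2, 0), (2, 1), (2, 2), (2, 3), (2, 4), (2, 5), (2, 6), (2, 7), (3, 0), (3, 1), (3, 2), (3, 3), (3, 4), (3, 5), (3, 6), (3, 7), (4, 0), (4, 1), (4, 2), (4, 3), (4, 4), (4, 5), (4, 6), (4, 7), (5, 0), (5, 1), (5, 2), (5, 3), (5, 4), (5, 5), (5, 6), (5, 7), (6, 0), (6, 1), (6, 2), (6, 3), (6, 4), (6, 5), (6, 6), (6, 7), (7, 0), (7, 1), (7, 2), (7, 3), (7, 4), (7, 5), (7, 6), (7, 7)]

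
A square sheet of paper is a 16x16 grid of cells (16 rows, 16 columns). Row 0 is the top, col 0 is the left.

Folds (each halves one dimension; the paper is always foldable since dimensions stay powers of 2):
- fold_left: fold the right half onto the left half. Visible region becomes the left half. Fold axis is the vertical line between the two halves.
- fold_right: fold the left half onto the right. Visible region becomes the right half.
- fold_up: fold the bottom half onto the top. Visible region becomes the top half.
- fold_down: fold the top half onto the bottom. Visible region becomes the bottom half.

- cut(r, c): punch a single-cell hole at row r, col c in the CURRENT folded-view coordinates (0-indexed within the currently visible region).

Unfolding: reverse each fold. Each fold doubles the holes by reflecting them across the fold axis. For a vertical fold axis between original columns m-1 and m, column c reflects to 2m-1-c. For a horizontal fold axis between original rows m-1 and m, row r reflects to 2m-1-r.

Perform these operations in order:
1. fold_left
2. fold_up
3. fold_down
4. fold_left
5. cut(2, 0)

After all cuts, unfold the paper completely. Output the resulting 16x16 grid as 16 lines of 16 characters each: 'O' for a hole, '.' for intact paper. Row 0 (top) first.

Op 1 fold_left: fold axis v@8; visible region now rows[0,16) x cols[0,8) = 16x8
Op 2 fold_up: fold axis h@8; visible region now rows[0,8) x cols[0,8) = 8x8
Op 3 fold_down: fold axis h@4; visible region now rows[4,8) x cols[0,8) = 4x8
Op 4 fold_left: fold axis v@4; visible region now rows[4,8) x cols[0,4) = 4x4
Op 5 cut(2, 0): punch at orig (6,0); cuts so far [(6, 0)]; region rows[4,8) x cols[0,4) = 4x4
Unfold 1 (reflect across v@4): 2 holes -> [(6, 0), (6, 7)]
Unfold 2 (reflect across h@4): 4 holes -> [(1, 0), (1, 7), (6, 0), (6, 7)]
Unfold 3 (reflect across h@8): 8 holes -> [(1, 0), (1, 7), (6, 0), (6, 7), (9, 0), (9, 7), (14, 0), (14, 7)]
Unfold 4 (reflect across v@8): 16 holes -> [(1, 0), (1, 7), (1, 8), (1, 15), (6, 0), (6, 7), (6, 8), (6, 15), (9, 0), (9, 7), (9, 8), (9, 15), (14, 0), (14, 7), (14, 8), (14, 15)]

Answer: ................
O......OO......O
................
................
................
................
O......OO......O
................
................
O......OO......O
................
................
................
................
O......OO......O
................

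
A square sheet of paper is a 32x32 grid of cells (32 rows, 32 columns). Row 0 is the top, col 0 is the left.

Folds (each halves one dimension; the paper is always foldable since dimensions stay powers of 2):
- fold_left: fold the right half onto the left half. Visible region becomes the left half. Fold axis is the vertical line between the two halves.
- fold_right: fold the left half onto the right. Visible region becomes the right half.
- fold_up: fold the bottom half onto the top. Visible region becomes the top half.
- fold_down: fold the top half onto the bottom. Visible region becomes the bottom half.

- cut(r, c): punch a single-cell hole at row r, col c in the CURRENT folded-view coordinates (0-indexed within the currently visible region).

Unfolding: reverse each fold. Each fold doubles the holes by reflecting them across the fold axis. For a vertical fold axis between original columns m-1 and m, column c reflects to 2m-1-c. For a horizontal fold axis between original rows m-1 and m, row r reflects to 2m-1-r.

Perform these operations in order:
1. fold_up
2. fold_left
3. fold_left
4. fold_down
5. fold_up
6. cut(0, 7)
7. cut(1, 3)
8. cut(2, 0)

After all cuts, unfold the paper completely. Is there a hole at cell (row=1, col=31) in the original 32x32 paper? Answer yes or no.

Answer: no

Derivation:
Op 1 fold_up: fold axis h@16; visible region now rows[0,16) x cols[0,32) = 16x32
Op 2 fold_left: fold axis v@16; visible region now rows[0,16) x cols[0,16) = 16x16
Op 3 fold_left: fold axis v@8; visible region now rows[0,16) x cols[0,8) = 16x8
Op 4 fold_down: fold axis h@8; visible region now rows[8,16) x cols[0,8) = 8x8
Op 5 fold_up: fold axis h@12; visible region now rows[8,12) x cols[0,8) = 4x8
Op 6 cut(0, 7): punch at orig (8,7); cuts so far [(8, 7)]; region rows[8,12) x cols[0,8) = 4x8
Op 7 cut(1, 3): punch at orig (9,3); cuts so far [(8, 7), (9, 3)]; region rows[8,12) x cols[0,8) = 4x8
Op 8 cut(2, 0): punch at orig (10,0); cuts so far [(8, 7), (9, 3), (10, 0)]; region rows[8,12) x cols[0,8) = 4x8
Unfold 1 (reflect across h@12): 6 holes -> [(8, 7), (9, 3), (10, 0), (13, 0), (14, 3), (15, 7)]
Unfold 2 (reflect across h@8): 12 holes -> [(0, 7), (1, 3), (2, 0), (5, 0), (6, 3), (7, 7), (8, 7), (9, 3), (10, 0), (13, 0), (14, 3), (15, 7)]
Unfold 3 (reflect across v@8): 24 holes -> [(0, 7), (0, 8), (1, 3), (1, 12), (2, 0), (2, 15), (5, 0), (5, 15), (6, 3), (6, 12), (7, 7), (7, 8), (8, 7), (8, 8), (9, 3), (9, 12), (10, 0), (10, 15), (13, 0), (13, 15), (14, 3), (14, 12), (15, 7), (15, 8)]
Unfold 4 (reflect across v@16): 48 holes -> [(0, 7), (0, 8), (0, 23), (0, 24), (1, 3), (1, 12), (1, 19), (1, 28), (2, 0), (2, 15), (2, 16), (2, 31), (5, 0), (5, 15), (5, 16), (5, 31), (6, 3), (6, 12), (6, 19), (6, 28), (7, 7), (7, 8), (7, 23), (7, 24), (8, 7), (8, 8), (8, 23), (8, 24), (9, 3), (9, 12), (9, 19), (9, 28), (10, 0), (10, 15), (10, 16), (10, 31), (13, 0), (13, 15), (13, 16), (13, 31), (14, 3), (14, 12), (14, 19), (14, 28), (15, 7), (15, 8), (15, 23), (15, 24)]
Unfold 5 (reflect across h@16): 96 holes -> [(0, 7), (0, 8), (0, 23), (0, 24), (1, 3), (1, 12), (1, 19), (1, 28), (2, 0), (2, 15), (2, 16), (2, 31), (5, 0), (5, 15), (5, 16), (5, 31), (6, 3), (6, 12), (6, 19), (6, 28), (7, 7), (7, 8), (7, 23), (7, 24), (8, 7), (8, 8), (8, 23), (8, 24), (9, 3), (9, 12), (9, 19), (9, 28), (10, 0), (10, 15), (10, 16), (10, 31), (13, 0), (13, 15), (13, 16), (13, 31), (14, 3), (14, 12), (14, 19), (14, 28), (15, 7), (15, 8), (15, 23), (15, 24), (16, 7), (16, 8), (16, 23), (16, 24), (17, 3), (17, 12), (17, 19), (17, 28), (18, 0), (18, 15), (18, 16), (18, 31), (21, 0), (21, 15), (21, 16), (21, 31), (22, 3), (22, 12), (22, 19), (22, 28), (23, 7), (23, 8), (23, 23), (23, 24), (24, 7), (24, 8), (24, 23), (24, 24), (25, 3), (25, 12), (25, 19), (25, 28), (26, 0), (26, 15), (26, 16), (26, 31), (29, 0), (29, 15), (29, 16), (29, 31), (30, 3), (30, 12), (30, 19), (30, 28), (31, 7), (31, 8), (31, 23), (31, 24)]
Holes: [(0, 7), (0, 8), (0, 23), (0, 24), (1, 3), (1, 12), (1, 19), (1, 28), (2, 0), (2, 15), (2, 16), (2, 31), (5, 0), (5, 15), (5, 16), (5, 31), (6, 3), (6, 12), (6, 19), (6, 28), (7, 7), (7, 8), (7, 23), (7, 24), (8, 7), (8, 8), (8, 23), (8, 24), (9, 3), (9, 12), (9, 19), (9, 28), (10, 0), (10, 15), (10, 16), (10, 31), (13, 0), (13, 15), (13, 16), (13, 31), (14, 3), (14, 12), (14, 19), (14, 28), (15, 7), (15, 8), (15, 23), (15, 24), (16, 7), (16, 8), (16, 23), (16, 24), (17, 3), (17, 12), (17, 19), (17, 28), (18, 0), (18, 15), (18, 16), (18, 31), (21, 0), (21, 15), (21, 16), (21, 31), (22, 3), (22, 12), (22, 19), (22, 28), (23, 7), (23, 8), (23, 23), (23, 24), (24, 7), (24, 8), (24, 23), (24, 24), (25, 3), (25, 12), (25, 19), (25, 28), (26, 0), (26, 15), (26, 16), (26, 31), (29, 0), (29, 15), (29, 16), (29, 31), (30, 3), (30, 12), (30, 19), (30, 28), (31, 7), (31, 8), (31, 23), (31, 24)]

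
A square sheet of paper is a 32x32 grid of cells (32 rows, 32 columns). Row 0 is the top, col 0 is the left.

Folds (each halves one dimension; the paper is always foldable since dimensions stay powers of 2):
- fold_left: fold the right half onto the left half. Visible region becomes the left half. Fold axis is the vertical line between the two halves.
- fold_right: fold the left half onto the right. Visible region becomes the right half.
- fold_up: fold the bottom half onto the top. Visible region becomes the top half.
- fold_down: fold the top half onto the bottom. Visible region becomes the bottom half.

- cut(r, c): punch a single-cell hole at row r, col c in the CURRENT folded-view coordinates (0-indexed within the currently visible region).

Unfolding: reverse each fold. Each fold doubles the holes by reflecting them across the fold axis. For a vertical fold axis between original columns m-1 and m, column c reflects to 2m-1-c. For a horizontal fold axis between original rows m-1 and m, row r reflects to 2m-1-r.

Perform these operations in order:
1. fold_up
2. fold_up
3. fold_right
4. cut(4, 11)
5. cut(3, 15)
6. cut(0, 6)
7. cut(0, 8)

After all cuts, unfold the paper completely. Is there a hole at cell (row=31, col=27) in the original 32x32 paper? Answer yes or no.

Op 1 fold_up: fold axis h@16; visible region now rows[0,16) x cols[0,32) = 16x32
Op 2 fold_up: fold axis h@8; visible region now rows[0,8) x cols[0,32) = 8x32
Op 3 fold_right: fold axis v@16; visible region now rows[0,8) x cols[16,32) = 8x16
Op 4 cut(4, 11): punch at orig (4,27); cuts so far [(4, 27)]; region rows[0,8) x cols[16,32) = 8x16
Op 5 cut(3, 15): punch at orig (3,31); cuts so far [(3, 31), (4, 27)]; region rows[0,8) x cols[16,32) = 8x16
Op 6 cut(0, 6): punch at orig (0,22); cuts so far [(0, 22), (3, 31), (4, 27)]; region rows[0,8) x cols[16,32) = 8x16
Op 7 cut(0, 8): punch at orig (0,24); cuts so far [(0, 22), (0, 24), (3, 31), (4, 27)]; region rows[0,8) x cols[16,32) = 8x16
Unfold 1 (reflect across v@16): 8 holes -> [(0, 7), (0, 9), (0, 22), (0, 24), (3, 0), (3, 31), (4, 4), (4, 27)]
Unfold 2 (reflect across h@8): 16 holes -> [(0, 7), (0, 9), (0, 22), (0, 24), (3, 0), (3, 31), (4, 4), (4, 27), (11, 4), (11, 27), (12, 0), (12, 31), (15, 7), (15, 9), (15, 22), (15, 24)]
Unfold 3 (reflect across h@16): 32 holes -> [(0, 7), (0, 9), (0, 22), (0, 24), (3, 0), (3, 31), (4, 4), (4, 27), (11, 4), (11, 27), (12, 0), (12, 31), (15, 7), (15, 9), (15, 22), (15, 24), (16, 7), (16, 9), (16, 22), (16, 24), (19, 0), (19, 31), (20, 4), (20, 27), (27, 4), (27, 27), (28, 0), (28, 31), (31, 7), (31, 9), (31, 22), (31, 24)]
Holes: [(0, 7), (0, 9), (0, 22), (0, 24), (3, 0), (3, 31), (4, 4), (4, 27), (11, 4), (11, 27), (12, 0), (12, 31), (15, 7), (15, 9), (15, 22), (15, 24), (16, 7), (16, 9), (16, 22), (16, 24), (19, 0), (19, 31), (20, 4), (20, 27), (27, 4), (27, 27), (28, 0), (28, 31), (31, 7), (31, 9), (31, 22), (31, 24)]

Answer: no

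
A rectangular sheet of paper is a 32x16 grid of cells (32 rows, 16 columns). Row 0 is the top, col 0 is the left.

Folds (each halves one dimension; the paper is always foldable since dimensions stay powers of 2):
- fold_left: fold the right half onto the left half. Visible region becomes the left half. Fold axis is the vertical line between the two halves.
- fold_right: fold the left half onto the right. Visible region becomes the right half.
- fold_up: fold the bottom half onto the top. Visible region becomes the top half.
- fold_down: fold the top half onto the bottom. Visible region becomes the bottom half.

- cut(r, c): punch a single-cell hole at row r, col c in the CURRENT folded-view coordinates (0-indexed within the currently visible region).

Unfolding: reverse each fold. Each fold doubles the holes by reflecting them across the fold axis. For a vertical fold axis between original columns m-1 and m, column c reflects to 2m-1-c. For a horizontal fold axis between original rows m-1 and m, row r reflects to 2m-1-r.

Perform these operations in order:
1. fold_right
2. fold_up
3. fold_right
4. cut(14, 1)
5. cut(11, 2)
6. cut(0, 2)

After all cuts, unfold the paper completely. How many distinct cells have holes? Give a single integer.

Answer: 24

Derivation:
Op 1 fold_right: fold axis v@8; visible region now rows[0,32) x cols[8,16) = 32x8
Op 2 fold_up: fold axis h@16; visible region now rows[0,16) x cols[8,16) = 16x8
Op 3 fold_right: fold axis v@12; visible region now rows[0,16) x cols[12,16) = 16x4
Op 4 cut(14, 1): punch at orig (14,13); cuts so far [(14, 13)]; region rows[0,16) x cols[12,16) = 16x4
Op 5 cut(11, 2): punch at orig (11,14); cuts so far [(11, 14), (14, 13)]; region rows[0,16) x cols[12,16) = 16x4
Op 6 cut(0, 2): punch at orig (0,14); cuts so far [(0, 14), (11, 14), (14, 13)]; region rows[0,16) x cols[12,16) = 16x4
Unfold 1 (reflect across v@12): 6 holes -> [(0, 9), (0, 14), (11, 9), (11, 14), (14, 10), (14, 13)]
Unfold 2 (reflect across h@16): 12 holes -> [(0, 9), (0, 14), (11, 9), (11, 14), (14, 10), (14, 13), (17, 10), (17, 13), (20, 9), (20, 14), (31, 9), (31, 14)]
Unfold 3 (reflect across v@8): 24 holes -> [(0, 1), (0, 6), (0, 9), (0, 14), (11, 1), (11, 6), (11, 9), (11, 14), (14, 2), (14, 5), (14, 10), (14, 13), (17, 2), (17, 5), (17, 10), (17, 13), (20, 1), (20, 6), (20, 9), (20, 14), (31, 1), (31, 6), (31, 9), (31, 14)]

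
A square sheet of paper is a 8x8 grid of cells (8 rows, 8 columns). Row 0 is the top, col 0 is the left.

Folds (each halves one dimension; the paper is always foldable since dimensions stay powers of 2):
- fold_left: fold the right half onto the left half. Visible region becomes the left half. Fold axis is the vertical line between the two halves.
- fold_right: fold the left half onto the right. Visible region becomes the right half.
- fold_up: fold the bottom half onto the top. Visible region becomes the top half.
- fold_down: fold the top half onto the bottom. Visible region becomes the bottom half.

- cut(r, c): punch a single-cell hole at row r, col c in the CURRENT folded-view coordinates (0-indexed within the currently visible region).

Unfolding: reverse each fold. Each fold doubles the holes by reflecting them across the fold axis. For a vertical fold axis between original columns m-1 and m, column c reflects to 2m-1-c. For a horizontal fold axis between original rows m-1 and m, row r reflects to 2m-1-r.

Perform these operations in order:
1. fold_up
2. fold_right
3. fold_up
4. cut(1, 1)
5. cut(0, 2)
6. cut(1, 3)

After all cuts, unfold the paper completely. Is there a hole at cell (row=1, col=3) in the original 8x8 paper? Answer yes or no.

Op 1 fold_up: fold axis h@4; visible region now rows[0,4) x cols[0,8) = 4x8
Op 2 fold_right: fold axis v@4; visible region now rows[0,4) x cols[4,8) = 4x4
Op 3 fold_up: fold axis h@2; visible region now rows[0,2) x cols[4,8) = 2x4
Op 4 cut(1, 1): punch at orig (1,5); cuts so far [(1, 5)]; region rows[0,2) x cols[4,8) = 2x4
Op 5 cut(0, 2): punch at orig (0,6); cuts so far [(0, 6), (1, 5)]; region rows[0,2) x cols[4,8) = 2x4
Op 6 cut(1, 3): punch at orig (1,7); cuts so far [(0, 6), (1, 5), (1, 7)]; region rows[0,2) x cols[4,8) = 2x4
Unfold 1 (reflect across h@2): 6 holes -> [(0, 6), (1, 5), (1, 7), (2, 5), (2, 7), (3, 6)]
Unfold 2 (reflect across v@4): 12 holes -> [(0, 1), (0, 6), (1, 0), (1, 2), (1, 5), (1, 7), (2, 0), (2, 2), (2, 5), (2, 7), (3, 1), (3, 6)]
Unfold 3 (reflect across h@4): 24 holes -> [(0, 1), (0, 6), (1, 0), (1, 2), (1, 5), (1, 7), (2, 0), (2, 2), (2, 5), (2, 7), (3, 1), (3, 6), (4, 1), (4, 6), (5, 0), (5, 2), (5, 5), (5, 7), (6, 0), (6, 2), (6, 5), (6, 7), (7, 1), (7, 6)]
Holes: [(0, 1), (0, 6), (1, 0), (1, 2), (1, 5), (1, 7), (2, 0), (2, 2), (2, 5), (2, 7), (3, 1), (3, 6), (4, 1), (4, 6), (5, 0), (5, 2), (5, 5), (5, 7), (6, 0), (6, 2), (6, 5), (6, 7), (7, 1), (7, 6)]

Answer: no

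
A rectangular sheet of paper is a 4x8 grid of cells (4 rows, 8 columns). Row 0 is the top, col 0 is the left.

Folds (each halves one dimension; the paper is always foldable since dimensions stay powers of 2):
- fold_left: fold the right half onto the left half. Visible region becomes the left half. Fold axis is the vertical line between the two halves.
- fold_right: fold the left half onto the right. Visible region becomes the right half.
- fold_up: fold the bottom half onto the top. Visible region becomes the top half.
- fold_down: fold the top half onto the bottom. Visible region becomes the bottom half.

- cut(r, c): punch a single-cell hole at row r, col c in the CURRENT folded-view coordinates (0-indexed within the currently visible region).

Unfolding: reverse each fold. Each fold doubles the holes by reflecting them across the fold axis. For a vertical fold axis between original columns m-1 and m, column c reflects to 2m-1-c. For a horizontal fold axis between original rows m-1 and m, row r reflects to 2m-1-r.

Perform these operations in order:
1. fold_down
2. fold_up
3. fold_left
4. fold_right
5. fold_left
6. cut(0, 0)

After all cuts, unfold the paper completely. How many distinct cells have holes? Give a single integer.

Answer: 32

Derivation:
Op 1 fold_down: fold axis h@2; visible region now rows[2,4) x cols[0,8) = 2x8
Op 2 fold_up: fold axis h@3; visible region now rows[2,3) x cols[0,8) = 1x8
Op 3 fold_left: fold axis v@4; visible region now rows[2,3) x cols[0,4) = 1x4
Op 4 fold_right: fold axis v@2; visible region now rows[2,3) x cols[2,4) = 1x2
Op 5 fold_left: fold axis v@3; visible region now rows[2,3) x cols[2,3) = 1x1
Op 6 cut(0, 0): punch at orig (2,2); cuts so far [(2, 2)]; region rows[2,3) x cols[2,3) = 1x1
Unfold 1 (reflect across v@3): 2 holes -> [(2, 2), (2, 3)]
Unfold 2 (reflect across v@2): 4 holes -> [(2, 0), (2, 1), (2, 2), (2, 3)]
Unfold 3 (reflect across v@4): 8 holes -> [(2, 0), (2, 1), (2, 2), (2, 3), (2, 4), (2, 5), (2, 6), (2, 7)]
Unfold 4 (reflect across h@3): 16 holes -> [(2, 0), (2, 1), (2, 2), (2, 3), (2, 4), (2, 5), (2, 6), (2, 7), (3, 0), (3, 1), (3, 2), (3, 3), (3, 4), (3, 5), (3, 6), (3, 7)]
Unfold 5 (reflect across h@2): 32 holes -> [(0, 0), (0, 1), (0, 2), (0, 3), (0, 4), (0, 5), (0, 6), (0, 7), (1, 0), (1, 1), (1, 2), (1, 3), (1, 4), (1, 5), (1, 6), (1, 7), (2, 0), (2, 1), (2, 2), (2, 3), (2, 4), (2, 5), (2, 6), (2, 7), (3, 0), (3, 1), (3, 2), (3, 3), (3, 4), (3, 5), (3, 6), (3, 7)]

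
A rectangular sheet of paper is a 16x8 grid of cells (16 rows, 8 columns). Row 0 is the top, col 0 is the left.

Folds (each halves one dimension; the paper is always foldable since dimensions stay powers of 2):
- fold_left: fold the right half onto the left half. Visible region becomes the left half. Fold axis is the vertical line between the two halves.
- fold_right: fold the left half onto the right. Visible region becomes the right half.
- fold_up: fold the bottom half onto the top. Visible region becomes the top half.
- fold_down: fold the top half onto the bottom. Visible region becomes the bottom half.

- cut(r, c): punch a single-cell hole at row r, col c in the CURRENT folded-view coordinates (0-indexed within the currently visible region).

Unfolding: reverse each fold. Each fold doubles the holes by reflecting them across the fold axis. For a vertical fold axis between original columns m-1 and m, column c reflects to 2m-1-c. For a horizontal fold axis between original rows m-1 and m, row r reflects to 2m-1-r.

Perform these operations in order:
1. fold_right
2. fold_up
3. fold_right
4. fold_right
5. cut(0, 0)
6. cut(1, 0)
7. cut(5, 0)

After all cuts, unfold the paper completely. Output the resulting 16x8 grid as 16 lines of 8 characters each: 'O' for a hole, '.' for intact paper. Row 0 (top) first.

Answer: OOOOOOOO
OOOOOOOO
........
........
........
OOOOOOOO
........
........
........
........
OOOOOOOO
........
........
........
OOOOOOOO
OOOOOOOO

Derivation:
Op 1 fold_right: fold axis v@4; visible region now rows[0,16) x cols[4,8) = 16x4
Op 2 fold_up: fold axis h@8; visible region now rows[0,8) x cols[4,8) = 8x4
Op 3 fold_right: fold axis v@6; visible region now rows[0,8) x cols[6,8) = 8x2
Op 4 fold_right: fold axis v@7; visible region now rows[0,8) x cols[7,8) = 8x1
Op 5 cut(0, 0): punch at orig (0,7); cuts so far [(0, 7)]; region rows[0,8) x cols[7,8) = 8x1
Op 6 cut(1, 0): punch at orig (1,7); cuts so far [(0, 7), (1, 7)]; region rows[0,8) x cols[7,8) = 8x1
Op 7 cut(5, 0): punch at orig (5,7); cuts so far [(0, 7), (1, 7), (5, 7)]; region rows[0,8) x cols[7,8) = 8x1
Unfold 1 (reflect across v@7): 6 holes -> [(0, 6), (0, 7), (1, 6), (1, 7), (5, 6), (5, 7)]
Unfold 2 (reflect across v@6): 12 holes -> [(0, 4), (0, 5), (0, 6), (0, 7), (1, 4), (1, 5), (1, 6), (1, 7), (5, 4), (5, 5), (5, 6), (5, 7)]
Unfold 3 (reflect across h@8): 24 holes -> [(0, 4), (0, 5), (0, 6), (0, 7), (1, 4), (1, 5), (1, 6), (1, 7), (5, 4), (5, 5), (5, 6), (5, 7), (10, 4), (10, 5), (10, 6), (10, 7), (14, 4), (14, 5), (14, 6), (14, 7), (15, 4), (15, 5), (15, 6), (15, 7)]
Unfold 4 (reflect across v@4): 48 holes -> [(0, 0), (0, 1), (0, 2), (0, 3), (0, 4), (0, 5), (0, 6), (0, 7), (1, 0), (1, 1), (1, 2), (1, 3), (1, 4), (1, 5), (1, 6), (1, 7), (5, 0), (5, 1), (5, 2), (5, 3), (5, 4), (5, 5), (5, 6), (5, 7), (10, 0), (10, 1), (10, 2), (10, 3), (10, 4), (10, 5), (10, 6), (10, 7), (14, 0), (14, 1), (14, 2), (14, 3), (14, 4), (14, 5), (14, 6), (14, 7), (15, 0), (15, 1), (15, 2), (15, 3), (15, 4), (15, 5), (15, 6), (15, 7)]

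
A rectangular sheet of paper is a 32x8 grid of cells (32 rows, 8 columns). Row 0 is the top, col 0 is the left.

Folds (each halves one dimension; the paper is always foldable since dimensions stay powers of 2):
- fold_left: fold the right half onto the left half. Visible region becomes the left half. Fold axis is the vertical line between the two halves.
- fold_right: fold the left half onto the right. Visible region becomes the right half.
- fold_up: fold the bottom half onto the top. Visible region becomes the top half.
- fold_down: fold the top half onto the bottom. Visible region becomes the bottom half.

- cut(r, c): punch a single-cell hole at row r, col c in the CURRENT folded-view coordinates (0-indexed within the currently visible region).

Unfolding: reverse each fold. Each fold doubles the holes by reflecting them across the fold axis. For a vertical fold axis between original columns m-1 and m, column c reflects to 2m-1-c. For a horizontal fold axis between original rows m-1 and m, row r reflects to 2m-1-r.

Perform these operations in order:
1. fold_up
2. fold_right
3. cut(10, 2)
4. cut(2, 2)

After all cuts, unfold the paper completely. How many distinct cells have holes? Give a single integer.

Op 1 fold_up: fold axis h@16; visible region now rows[0,16) x cols[0,8) = 16x8
Op 2 fold_right: fold axis v@4; visible region now rows[0,16) x cols[4,8) = 16x4
Op 3 cut(10, 2): punch at orig (10,6); cuts so far [(10, 6)]; region rows[0,16) x cols[4,8) = 16x4
Op 4 cut(2, 2): punch at orig (2,6); cuts so far [(2, 6), (10, 6)]; region rows[0,16) x cols[4,8) = 16x4
Unfold 1 (reflect across v@4): 4 holes -> [(2, 1), (2, 6), (10, 1), (10, 6)]
Unfold 2 (reflect across h@16): 8 holes -> [(2, 1), (2, 6), (10, 1), (10, 6), (21, 1), (21, 6), (29, 1), (29, 6)]

Answer: 8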